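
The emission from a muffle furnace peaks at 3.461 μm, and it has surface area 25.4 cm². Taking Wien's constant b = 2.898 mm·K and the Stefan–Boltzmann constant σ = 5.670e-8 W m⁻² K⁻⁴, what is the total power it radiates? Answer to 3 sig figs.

P ≈ 70.8 W

Wien's law: T = b/λ_max = 2.898×10⁻³/3.461×10⁻⁶ = 837.330 K.
Area A = 25.4 cm² = 2.54×10⁻³ m².
Then P = σAT⁴ = 5.670×10⁻⁸×2.54×10⁻³×(837.330)⁴ = 70.8 W.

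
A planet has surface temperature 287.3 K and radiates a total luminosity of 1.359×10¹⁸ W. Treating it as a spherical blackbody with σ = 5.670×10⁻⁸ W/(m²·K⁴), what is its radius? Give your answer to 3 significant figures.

R ≈ 1.67×10⁷ m

L = 4πR²σT⁴ ⇒ R = √(L/(4πσT⁴)).
σT⁴ = 386.301 W/m², so R = √(1.359×10¹⁸/(4π×386.301)) = 1.67×10⁷ m.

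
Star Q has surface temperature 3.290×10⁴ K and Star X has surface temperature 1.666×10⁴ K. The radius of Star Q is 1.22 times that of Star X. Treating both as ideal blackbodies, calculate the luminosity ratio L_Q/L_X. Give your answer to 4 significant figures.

L_Q/L_X ≈ 22.64

L ∝ R²T⁴, so L_Q/L_X = (R_Q/R_X)²(T_Q/T_X)⁴ = (1.22)² × (3.290×10⁴/1.666×10⁴)⁴ = 1.4884 × 15.2084 = 22.64.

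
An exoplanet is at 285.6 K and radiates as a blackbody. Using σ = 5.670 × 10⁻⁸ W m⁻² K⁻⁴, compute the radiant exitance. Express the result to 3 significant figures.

I ≈ 377 W/m²

Stefan–Boltzmann: I = σT⁴ = 5.670×10⁻⁸ × (285.6)⁴ = 377 W/m².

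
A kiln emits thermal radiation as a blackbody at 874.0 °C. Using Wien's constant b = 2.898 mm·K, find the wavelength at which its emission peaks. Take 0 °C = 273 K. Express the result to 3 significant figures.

λ_max ≈ 2.53×10³ nm

T = 874.0 °C + 273 = 1147.0 K.
Wien's displacement law: λ_max = b/T = (2.898×10⁻³ m·K)/(1147.0 K) = 2.527×10⁻⁶ m.
That is 2.53×10³ nm, in the infrared range.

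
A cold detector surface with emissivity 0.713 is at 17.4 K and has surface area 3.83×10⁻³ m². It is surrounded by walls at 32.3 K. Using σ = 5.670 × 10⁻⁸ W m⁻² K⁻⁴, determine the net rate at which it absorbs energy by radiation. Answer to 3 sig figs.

Net gain ≈ 1.54×10⁻⁴ W

Area A = 3.83×10⁻³ m².
Net radiated power P_net = εσA(T⁴ − T₀⁴) = 0.713×5.670×10⁻⁸×3.83×10⁻³×(17.4⁴ − 32.3⁴).
T⁴ − T₀⁴ = 91663.6 − 1.08845×10⁶ = -9.96786×10⁵ K⁴, so P_net = -1.54×10⁻⁴ W — negative, meaning a net gain of 1.54×10⁻⁴ W.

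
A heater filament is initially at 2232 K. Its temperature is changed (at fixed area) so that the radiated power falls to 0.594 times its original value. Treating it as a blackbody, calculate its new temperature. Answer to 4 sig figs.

T₂ ≈ 1959 K

P ∝ T⁴, so T₂/T₁ = (P₂/P₁)^(1/4) = (0.594)^(1/4) = 0.877903.
T₂ = 2232 × 0.877903 = 1959 K.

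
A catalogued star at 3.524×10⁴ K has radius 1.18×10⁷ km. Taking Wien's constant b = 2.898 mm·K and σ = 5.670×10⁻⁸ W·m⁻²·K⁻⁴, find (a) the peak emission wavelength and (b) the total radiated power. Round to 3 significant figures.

(a) λ_max = b/T = 2.898×10⁻³/3.524×10⁴ = 8.224×10⁻⁸ m = 82.2 nm.
Surface area A = 4πR² = 4π(1.18×10¹⁰ m)² = 1.74974×10²¹ m².
(b) P = σAT⁴ = 5.670×10⁻⁸×1.74974×10²¹×(3.524×10⁴)⁴ = 1.53×10³² W.

λ_max ≈ 82.2 nm; P ≈ 1.53×10³² W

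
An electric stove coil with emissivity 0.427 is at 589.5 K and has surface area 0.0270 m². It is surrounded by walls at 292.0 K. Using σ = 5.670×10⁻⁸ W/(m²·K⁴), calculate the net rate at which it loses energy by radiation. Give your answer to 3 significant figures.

Net loss ≈ 74.2 W

Area A = 0.0270 m².
Net radiated power P_net = εσA(T⁴ − T₀⁴) = 0.427×5.670×10⁻⁸×0.0270×(589.5⁴ − 292.0⁴).
T⁴ − T₀⁴ = 1.20763×10¹¹ − 7.26995×10⁹ = 1.13493×10¹¹ K⁴, so P_net = 74.2 W.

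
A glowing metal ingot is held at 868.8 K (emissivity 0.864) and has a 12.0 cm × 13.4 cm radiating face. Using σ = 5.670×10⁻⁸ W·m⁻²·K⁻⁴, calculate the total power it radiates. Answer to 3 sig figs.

Area A = 0.120 × 0.134 = 0.01608 m².
P = εσAT⁴ = 0.864 × 5.670×10⁻⁸ × 0.01608 × (868.8)⁴ = 449 W.

P ≈ 449 W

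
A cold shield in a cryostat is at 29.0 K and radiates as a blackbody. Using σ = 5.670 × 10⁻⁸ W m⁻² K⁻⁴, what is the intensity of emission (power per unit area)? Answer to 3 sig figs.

I ≈ 0.0401 W/m²

Stefan–Boltzmann: I = σT⁴ = 5.670×10⁻⁸ × (29.0)⁴ = 0.0401 W/m².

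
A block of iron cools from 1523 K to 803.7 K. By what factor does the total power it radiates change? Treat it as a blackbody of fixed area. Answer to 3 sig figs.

P ∝ T⁴, so P₂/P₁ = (T₂/T₁)⁴ = (803.7/1523)⁴ = (0.527708)⁴ = 0.0775.

P₂/P₁ ≈ 0.0775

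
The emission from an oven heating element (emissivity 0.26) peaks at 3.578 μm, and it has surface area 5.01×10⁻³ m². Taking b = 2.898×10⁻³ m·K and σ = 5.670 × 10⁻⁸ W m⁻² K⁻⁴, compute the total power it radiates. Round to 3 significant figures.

Wien's law: T = b/λ_max = 2.898×10⁻³/3.578×10⁻⁶ = 809.950 K.
Area A = 5.01×10⁻³ m².
Then P = εσAT⁴ = 0.26×5.670×10⁻⁸×5.01×10⁻³×(809.950)⁴ = 31.8 W.

P ≈ 31.8 W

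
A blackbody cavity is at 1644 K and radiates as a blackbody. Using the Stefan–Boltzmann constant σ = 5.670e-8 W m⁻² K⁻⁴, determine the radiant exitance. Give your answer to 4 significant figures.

Stefan–Boltzmann: I = σT⁴ = 5.670×10⁻⁸ × (1644)⁴ = 4.142×10⁵ W/m².

I ≈ 4.142×10⁵ W/m²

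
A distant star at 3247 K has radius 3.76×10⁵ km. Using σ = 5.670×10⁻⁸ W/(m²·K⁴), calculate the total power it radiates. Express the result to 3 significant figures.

P ≈ 1.12×10²⁵ W

Surface area A = 4πR² = 4π(3.76×10⁸ m)² = 1.77658×10¹⁸ m².
P = σAT⁴ = 5.670×10⁻⁸ × 1.77658×10¹⁸ × (3247)⁴ = 1.12×10²⁵ W.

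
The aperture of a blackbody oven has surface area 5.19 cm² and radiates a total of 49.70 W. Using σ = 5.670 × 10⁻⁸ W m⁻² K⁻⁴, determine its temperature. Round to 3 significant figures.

Area A = 5.19 cm² = 5.19×10⁻⁴ m².
P = σAT⁴ ⇒ T = (P/(σA))^(1/4) = (49.70/(5.670×10⁻⁸×5.19×10⁻⁴))^(1/4) = 1.14×10³ K.

T ≈ 1.14×10³ K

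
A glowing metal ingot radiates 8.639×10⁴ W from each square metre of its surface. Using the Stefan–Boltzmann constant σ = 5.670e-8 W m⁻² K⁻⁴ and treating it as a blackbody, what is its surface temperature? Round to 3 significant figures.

T ≈ 1.11×10³ K

I = σT⁴, so T = (I/σ)^(1/4) = (8.639×10⁴/(5.670×10⁻⁸))^(1/4) = 1.11×10³ K.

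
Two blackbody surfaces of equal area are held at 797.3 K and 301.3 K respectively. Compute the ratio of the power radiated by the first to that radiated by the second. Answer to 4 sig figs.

P₁/P₂ ≈ 49.03

With equal areas, P₁/P₂ = (T₁/T₂)⁴ = (797.3/301.3)⁴ = 49.03.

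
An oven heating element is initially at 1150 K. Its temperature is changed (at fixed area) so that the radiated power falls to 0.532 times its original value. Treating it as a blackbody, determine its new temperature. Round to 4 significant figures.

P ∝ T⁴, so T₂/T₁ = (P₂/P₁)^(1/4) = (0.532)^(1/4) = 0.854039.
T₂ = 1150 × 0.854039 = 982.1 K.

T₂ ≈ 982.1 K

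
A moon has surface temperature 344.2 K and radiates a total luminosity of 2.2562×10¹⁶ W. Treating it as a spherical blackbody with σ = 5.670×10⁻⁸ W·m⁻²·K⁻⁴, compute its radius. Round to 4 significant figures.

L = 4πR²σT⁴ ⇒ R = √(L/(4πσT⁴)).
σT⁴ = 795.841 W/m², so R = √(2.2562×10¹⁶/(4π×795.841)) = 1.502×10⁶ m.

R ≈ 1.502×10⁶ m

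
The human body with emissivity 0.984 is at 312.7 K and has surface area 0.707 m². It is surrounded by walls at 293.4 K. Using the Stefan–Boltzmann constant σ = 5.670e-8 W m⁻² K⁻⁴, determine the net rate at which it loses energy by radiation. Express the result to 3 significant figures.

Net loss ≈ 84.8 W

Area A = 0.707 m².
Net radiated power P_net = εσA(T⁴ − T₀⁴) = 0.984×5.670×10⁻⁸×0.707×(312.7⁴ − 293.4⁴).
T⁴ − T₀⁴ = 9.56118×10⁹ − 7.41038×10⁹ = 2.15080×10⁹ K⁴, so P_net = 84.8 W.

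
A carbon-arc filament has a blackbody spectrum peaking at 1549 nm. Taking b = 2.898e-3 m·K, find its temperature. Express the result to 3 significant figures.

Wien's law gives T = b/λ_max = (2.898×10⁻³ m·K)/(1.549×10⁻⁶ m) = 1.87×10³ K.

T ≈ 1.87×10³ K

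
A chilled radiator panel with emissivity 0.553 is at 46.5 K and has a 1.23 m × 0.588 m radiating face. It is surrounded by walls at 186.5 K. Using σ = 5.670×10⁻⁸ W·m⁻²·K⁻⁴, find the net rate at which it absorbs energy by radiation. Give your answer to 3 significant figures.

Net gain ≈ 27.3 W

Area A = 1.23 × 0.588 = 0.72324 m².
Net radiated power P_net = εσA(T⁴ − T₀⁴) = 0.553×5.670×10⁻⁸×0.72324×(46.5⁴ − 186.5⁴).
T⁴ − T₀⁴ = 4.67533×10⁶ − 1.20980×10⁹ = -1.20512×10⁹ K⁴, so P_net = -27.3 W — negative, meaning a net gain of 27.3 W.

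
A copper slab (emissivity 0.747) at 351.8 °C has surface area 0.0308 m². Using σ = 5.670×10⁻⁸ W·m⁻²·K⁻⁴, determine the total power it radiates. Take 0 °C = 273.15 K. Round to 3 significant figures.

P ≈ 199 W

T = 351.8 °C + 273.15 = 624.95 K.
Area A = 0.0308 m².
P = εσAT⁴ = 0.747 × 5.670×10⁻⁸ × 0.0308 × (624.95)⁴ = 199 W.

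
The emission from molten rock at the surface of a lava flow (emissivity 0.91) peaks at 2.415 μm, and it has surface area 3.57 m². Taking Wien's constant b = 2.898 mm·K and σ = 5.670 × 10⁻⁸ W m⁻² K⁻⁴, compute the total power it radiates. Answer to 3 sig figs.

Wien's law: T = b/λ_max = 2.898×10⁻³/2.415×10⁻⁶ = 1200.00 K.
Area A = 3.57 m².
Then P = εσAT⁴ = 0.91×5.670×10⁻⁸×3.57×(1200.00)⁴ = 3.82×10⁵ W.

P ≈ 3.82×10⁵ W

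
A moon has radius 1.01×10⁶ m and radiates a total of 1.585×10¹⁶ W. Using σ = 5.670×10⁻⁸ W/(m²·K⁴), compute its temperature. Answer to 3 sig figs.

Surface area A = 4πR² = 4π(1.01×10⁶ m)² = 1.28190×10¹³ m².
P = σAT⁴ ⇒ T = (P/(σA))^(1/4) = (1.585×10¹⁶/(5.670×10⁻⁸×1.28190×10¹³))^(1/4) = 384 K.

T ≈ 384 K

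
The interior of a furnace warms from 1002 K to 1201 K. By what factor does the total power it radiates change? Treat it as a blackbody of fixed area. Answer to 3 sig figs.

P₂/P₁ ≈ 2.06

P ∝ T⁴, so P₂/P₁ = (T₂/T₁)⁴ = (1201/1002)⁴ = (1.19860)⁴ = 2.06.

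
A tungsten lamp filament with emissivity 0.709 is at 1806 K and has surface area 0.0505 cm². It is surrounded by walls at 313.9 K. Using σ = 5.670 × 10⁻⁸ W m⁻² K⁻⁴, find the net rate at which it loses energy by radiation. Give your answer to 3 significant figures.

Area A = 0.0505 cm² = 5.05×10⁻⁶ m².
Net radiated power P_net = εσA(T⁴ − T₀⁴) = 0.709×5.670×10⁻⁸×5.05×10⁻⁶×(1806⁴ − 313.9⁴).
T⁴ − T₀⁴ = 1.06383×10¹³ − 9.70879×10⁹ = 1.06286×10¹³ K⁴, so P_net = 2.16 W.

Net loss ≈ 2.16 W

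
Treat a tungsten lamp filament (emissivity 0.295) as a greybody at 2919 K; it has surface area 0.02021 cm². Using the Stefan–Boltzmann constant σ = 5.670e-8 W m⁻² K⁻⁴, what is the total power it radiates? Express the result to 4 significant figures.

Area A = 0.02021 cm² = 2.021×10⁻⁶ m².
P = εσAT⁴ = 0.295 × 5.670×10⁻⁸ × 2.021×10⁻⁶ × (2919)⁴ = 2.454 W.

P ≈ 2.454 W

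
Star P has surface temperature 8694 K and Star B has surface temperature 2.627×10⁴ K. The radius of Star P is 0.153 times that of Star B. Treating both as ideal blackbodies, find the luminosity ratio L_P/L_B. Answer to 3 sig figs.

L_P/L_B ≈ 2.81×10⁻⁴

L ∝ R²T⁴, so L_P/L_B = (R_P/R_B)²(T_P/T_B)⁴ = (0.153)² × (8694/2.627×10⁴)⁴ = 0.023409 × 0.0119960 = 2.81×10⁻⁴.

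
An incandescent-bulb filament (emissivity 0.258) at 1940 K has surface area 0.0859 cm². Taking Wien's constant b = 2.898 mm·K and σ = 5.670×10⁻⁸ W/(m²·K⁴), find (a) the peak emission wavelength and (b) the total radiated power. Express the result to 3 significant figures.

(a) λ_max = b/T = 2.898×10⁻³/1940 = 1.494×10⁻⁶ m = 1.49×10³ nm.
Area A = 0.0859 cm² = 8.59×10⁻⁶ m².
(b) P = εσAT⁴ = 0.258×5.670×10⁻⁸×8.59×10⁻⁶×(1940)⁴ = 1.78 W.

λ_max ≈ 1.49×10³ nm; P ≈ 1.78 W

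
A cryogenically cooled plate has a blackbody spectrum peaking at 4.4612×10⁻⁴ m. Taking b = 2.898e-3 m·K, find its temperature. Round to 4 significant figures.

T ≈ 6.496 K

Wien's law gives T = b/λ_max = (2.898×10⁻³ m·K)/(4.4612×10⁻⁴ m) = 6.496 K.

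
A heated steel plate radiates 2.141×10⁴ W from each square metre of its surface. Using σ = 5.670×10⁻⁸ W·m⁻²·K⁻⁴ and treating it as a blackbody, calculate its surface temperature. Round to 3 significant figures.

T ≈ 784 K

I = σT⁴, so T = (I/σ)^(1/4) = (2.141×10⁴/(5.670×10⁻⁸))^(1/4) = 784 K.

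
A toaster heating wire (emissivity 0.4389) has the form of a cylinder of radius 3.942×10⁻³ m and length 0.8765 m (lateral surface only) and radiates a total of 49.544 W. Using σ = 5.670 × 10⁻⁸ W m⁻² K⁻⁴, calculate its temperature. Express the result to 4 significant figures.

Lateral area A = 2πrL = 2π×3.942×10⁻³×0.8765 = 0.0217094 m².
P = εσAT⁴ ⇒ T = (P/(εσA))^(1/4) = (49.544/(0.4389×5.670×10⁻⁸×0.0217094))^(1/4) = 550.3 K.

T ≈ 550.3 K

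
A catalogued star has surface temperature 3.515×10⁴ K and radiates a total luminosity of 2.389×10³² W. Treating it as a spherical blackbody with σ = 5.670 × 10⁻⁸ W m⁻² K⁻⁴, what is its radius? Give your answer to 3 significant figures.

R ≈ 1.48×10¹⁰ m

L = 4πR²σT⁴ ⇒ R = √(L/(4πσT⁴)).
σT⁴ = 8.65534×10¹⁰ W/m², so R = √(2.389×10³²/(4π×8.65534×10¹⁰)) = 1.48×10¹⁰ m.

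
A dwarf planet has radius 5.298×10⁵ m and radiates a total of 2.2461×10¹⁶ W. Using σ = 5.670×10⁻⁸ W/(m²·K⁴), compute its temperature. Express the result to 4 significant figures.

T ≈ 578.9 K

Surface area A = 4πR² = 4π(5.298×10⁵ m)² = 3.52723×10¹² m².
P = σAT⁴ ⇒ T = (P/(σA))^(1/4) = (2.2461×10¹⁶/(5.670×10⁻⁸×3.52723×10¹²))^(1/4) = 578.9 K.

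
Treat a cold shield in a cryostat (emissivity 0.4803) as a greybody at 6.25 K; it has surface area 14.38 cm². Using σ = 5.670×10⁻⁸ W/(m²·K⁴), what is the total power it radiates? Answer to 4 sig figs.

Area A = 14.38 cm² = 1.438×10⁻³ m².
P = εσAT⁴ = 0.4803 × 5.670×10⁻⁸ × 1.438×10⁻³ × (6.25)⁴ = 5.976×10⁻⁸ W.

P ≈ 5.976×10⁻⁸ W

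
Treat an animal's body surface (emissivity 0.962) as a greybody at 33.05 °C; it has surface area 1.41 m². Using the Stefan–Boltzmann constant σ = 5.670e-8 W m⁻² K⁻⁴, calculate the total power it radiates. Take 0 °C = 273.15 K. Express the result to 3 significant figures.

T = 33.05 °C + 273.15 = 306.20 K.
Area A = 1.41 m².
P = εσAT⁴ = 0.962 × 5.670×10⁻⁸ × 1.41 × (306.20)⁴ = 676 W.

P ≈ 676 W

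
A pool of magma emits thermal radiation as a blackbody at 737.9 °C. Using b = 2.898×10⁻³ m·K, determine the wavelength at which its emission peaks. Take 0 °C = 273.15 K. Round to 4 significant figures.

T = 737.9 °C + 273.15 = 1011.05 K.
Wien's displacement law: λ_max = b/T = (2.898×10⁻³ m·K)/(1011.05 K) = 2.8663×10⁻⁶ m.
That is 2866 nm, in the infrared range.

λ_max ≈ 2866 nm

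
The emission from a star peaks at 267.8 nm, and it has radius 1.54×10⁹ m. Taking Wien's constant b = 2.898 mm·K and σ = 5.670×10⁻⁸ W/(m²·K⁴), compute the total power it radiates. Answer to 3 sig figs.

Wien's law: T = b/λ_max = 2.898×10⁻³/2.678×10⁻⁷ = 10821.5 K.
Surface area A = 4πR² = 4π(1.54×10⁹ m)² = 2.98024×10¹⁹ m².
Then P = σAT⁴ = 5.670×10⁻⁸×2.98024×10¹⁹×(10821.5)⁴ = 2.32×10²⁸ W.

P ≈ 2.32×10²⁸ W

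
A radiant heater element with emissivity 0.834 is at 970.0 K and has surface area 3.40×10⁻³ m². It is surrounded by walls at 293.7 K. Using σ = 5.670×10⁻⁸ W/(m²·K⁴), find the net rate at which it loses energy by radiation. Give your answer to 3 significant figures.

Net loss ≈ 141 W

Area A = 3.40×10⁻³ m².
Net radiated power P_net = εσA(T⁴ − T₀⁴) = 0.834×5.670×10⁻⁸×3.40×10⁻³×(970.0⁴ − 293.7⁴).
T⁴ − T₀⁴ = 8.85293×10¹¹ − 7.44073×10⁹ = 8.77852×10¹¹ K⁴, so P_net = 141 W.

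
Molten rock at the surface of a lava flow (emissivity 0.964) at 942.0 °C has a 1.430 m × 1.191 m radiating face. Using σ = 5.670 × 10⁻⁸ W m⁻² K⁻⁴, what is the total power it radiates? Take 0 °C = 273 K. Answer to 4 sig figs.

T = 942.0 °C + 273 = 1215.0 K.
Area A = 1.430 × 1.191 = 1.70313 m².
P = εσAT⁴ = 0.964 × 5.670×10⁻⁸ × 1.70313 × (1215.0)⁴ = 2.029×10⁵ W.

P ≈ 2.029×10⁵ W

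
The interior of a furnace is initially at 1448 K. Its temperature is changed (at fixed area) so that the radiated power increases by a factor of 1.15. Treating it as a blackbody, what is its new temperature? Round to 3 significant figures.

T₂ ≈ 1.50×10³ K

P ∝ T⁴, so T₂/T₁ = (P₂/P₁)^(1/4) = (1.15)^(1/4) = 1.03556.
T₂ = 1448 × 1.03556 = 1.50×10³ K.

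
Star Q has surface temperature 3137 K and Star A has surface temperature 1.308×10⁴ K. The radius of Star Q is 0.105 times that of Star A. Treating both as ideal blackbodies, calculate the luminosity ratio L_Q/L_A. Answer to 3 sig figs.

L_Q/L_A ≈ 3.65×10⁻⁵

L ∝ R²T⁴, so L_Q/L_A = (R_Q/R_A)²(T_Q/T_A)⁴ = (0.105)² × (3137/1.308×10⁴)⁴ = 0.011025 × 3.30847×10⁻³ = 3.65×10⁻⁵.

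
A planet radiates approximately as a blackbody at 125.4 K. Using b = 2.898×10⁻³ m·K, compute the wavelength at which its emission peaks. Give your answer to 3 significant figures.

Wien's displacement law: λ_max = b/T = (2.898×10⁻³ m·K)/(125.4 K) = 2.311×10⁻⁵ m.
That is 23.1 μm, in the infrared range.

λ_max ≈ 23.1 μm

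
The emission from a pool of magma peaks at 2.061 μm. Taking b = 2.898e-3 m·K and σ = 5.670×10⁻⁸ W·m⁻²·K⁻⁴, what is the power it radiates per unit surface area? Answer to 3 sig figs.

Wien's law: T = b/λ_max = 2.898×10⁻³/2.061×10⁻⁶ = 1406.11 K.
Then I = σT⁴ = 5.670×10⁻⁸×(1406.11)⁴ = 2.22×10⁵ W/m².

I ≈ 2.22×10⁵ W/m²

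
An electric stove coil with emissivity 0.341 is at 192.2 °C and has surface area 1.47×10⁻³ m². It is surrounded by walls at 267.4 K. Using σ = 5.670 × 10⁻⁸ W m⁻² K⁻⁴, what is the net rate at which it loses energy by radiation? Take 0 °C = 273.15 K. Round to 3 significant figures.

Net loss ≈ 1.19 W

T = 192.2 °C + 273.15 = 465.35 K.
Area A = 1.47×10⁻³ m².
Net radiated power P_net = εσA(T⁴ − T₀⁴) = 0.341×5.670×10⁻⁸×1.47×10⁻³×(465.35⁴ − 267.4⁴).
T⁴ − T₀⁴ = 4.68942×10¹⁰ − 5.11264×10⁹ = 4.17816×10¹⁰ K⁴, so P_net = 1.19 W.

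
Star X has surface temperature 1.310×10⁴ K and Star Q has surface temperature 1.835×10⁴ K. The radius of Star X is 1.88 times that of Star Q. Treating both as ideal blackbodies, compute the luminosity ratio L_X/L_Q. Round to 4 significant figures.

L ∝ R²T⁴, so L_X/L_Q = (R_X/R_Q)²(T_X/T_Q)⁴ = (1.88)² × (1.310×10⁴/1.835×10⁴)⁴ = 3.5344 × 0.259741 = 0.9180.

L_X/L_Q ≈ 0.9180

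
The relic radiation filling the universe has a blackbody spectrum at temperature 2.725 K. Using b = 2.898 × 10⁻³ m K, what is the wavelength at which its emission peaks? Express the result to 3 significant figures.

λ_max ≈ 1.06 mm

Wien's displacement law: λ_max = b/T = (2.898×10⁻³ m·K)/(2.725 K) = 1.063×10⁻³ m.
That is 1.06 mm, in the microwave range.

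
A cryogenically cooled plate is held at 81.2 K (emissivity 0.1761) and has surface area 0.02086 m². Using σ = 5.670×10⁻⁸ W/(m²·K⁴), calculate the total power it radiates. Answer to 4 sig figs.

Area A = 0.02086 m².
P = εσAT⁴ = 0.1761 × 5.670×10⁻⁸ × 0.02086 × (81.2)⁴ = 9.055×10⁻³ W.

P ≈ 9.055×10⁻³ W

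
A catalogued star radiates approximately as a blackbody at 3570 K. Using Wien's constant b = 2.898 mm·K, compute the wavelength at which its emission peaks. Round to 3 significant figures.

λ_max ≈ 812 nm

Wien's displacement law: λ_max = b/T = (2.898×10⁻³ m·K)/(3570 K) = 8.118×10⁻⁷ m.
That is 812 nm, in the infrared range.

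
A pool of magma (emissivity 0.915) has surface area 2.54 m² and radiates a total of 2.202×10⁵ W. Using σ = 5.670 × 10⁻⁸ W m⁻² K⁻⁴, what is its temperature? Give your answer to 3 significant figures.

T ≈ 1.14×10³ K

Area A = 2.54 m².
P = εσAT⁴ ⇒ T = (P/(εσA))^(1/4) = (2.202×10⁵/(0.915×5.670×10⁻⁸×2.54))^(1/4) = 1.14×10³ K.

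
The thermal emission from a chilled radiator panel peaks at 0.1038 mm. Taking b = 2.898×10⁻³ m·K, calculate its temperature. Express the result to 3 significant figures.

Wien's law gives T = b/λ_max = (2.898×10⁻³ m·K)/(1.038×10⁻⁴ m) = 27.9 K.

T ≈ 27.9 K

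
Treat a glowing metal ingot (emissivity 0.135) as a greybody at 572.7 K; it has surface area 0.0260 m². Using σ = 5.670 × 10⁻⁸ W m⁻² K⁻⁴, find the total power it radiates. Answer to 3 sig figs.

P ≈ 21.4 W

Area A = 0.0260 m².
P = εσAT⁴ = 0.135 × 5.670×10⁻⁸ × 0.0260 × (572.7)⁴ = 21.4 W.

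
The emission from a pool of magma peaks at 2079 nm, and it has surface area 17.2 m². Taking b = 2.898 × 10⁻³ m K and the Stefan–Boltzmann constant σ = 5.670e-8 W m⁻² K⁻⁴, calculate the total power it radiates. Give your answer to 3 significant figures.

Wien's law: T = b/λ_max = 2.898×10⁻³/2.079×10⁻⁶ = 1393.94 K.
Area A = 17.2 m².
Then P = σAT⁴ = 5.670×10⁻⁸×17.2×(1393.94)⁴ = 3.68×10⁶ W.

P ≈ 3.68×10⁶ W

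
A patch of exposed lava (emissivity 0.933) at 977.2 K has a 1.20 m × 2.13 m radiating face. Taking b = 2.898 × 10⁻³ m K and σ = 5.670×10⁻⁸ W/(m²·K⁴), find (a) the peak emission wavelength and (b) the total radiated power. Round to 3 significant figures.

(a) λ_max = b/T = 2.898×10⁻³/977.2 = 2.966×10⁻⁶ m = 2.97 μm.
Area A = 1.20 × 2.13 = 2.556 m².
(b) P = εσAT⁴ = 0.933×5.670×10⁻⁸×2.556×(977.2)⁴ = 1.23×10⁵ W.

λ_max ≈ 2.97 μm; P ≈ 1.23×10⁵ W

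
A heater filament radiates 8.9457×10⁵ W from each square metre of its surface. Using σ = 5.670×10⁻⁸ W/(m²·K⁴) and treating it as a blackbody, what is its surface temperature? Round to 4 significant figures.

I = σT⁴, so T = (I/σ)^(1/4) = (8.9457×10⁵/(5.670×10⁻⁸))^(1/4) = 1993 K.

T ≈ 1993 K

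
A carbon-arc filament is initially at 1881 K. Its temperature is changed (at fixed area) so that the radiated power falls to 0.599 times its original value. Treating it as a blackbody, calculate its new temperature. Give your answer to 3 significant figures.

T₂ ≈ 1.65×10³ K

P ∝ T⁴, so T₂/T₁ = (P₂/P₁)^(1/4) = (0.599)^(1/4) = 0.879745.
T₂ = 1881 × 0.879745 = 1.65×10³ K.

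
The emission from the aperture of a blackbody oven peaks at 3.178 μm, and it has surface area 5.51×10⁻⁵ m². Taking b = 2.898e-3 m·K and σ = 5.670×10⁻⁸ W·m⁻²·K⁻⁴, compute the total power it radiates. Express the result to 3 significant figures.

Wien's law: T = b/λ_max = 2.898×10⁻³/3.178×10⁻⁶ = 911.894 K.
Area A = 5.51×10⁻⁵ m².
Then P = σAT⁴ = 5.670×10⁻⁸×5.51×10⁻⁵×(911.894)⁴ = 2.16 W.

P ≈ 2.16 W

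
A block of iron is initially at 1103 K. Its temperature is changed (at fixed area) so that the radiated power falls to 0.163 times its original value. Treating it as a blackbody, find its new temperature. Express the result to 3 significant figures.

P ∝ T⁴, so T₂/T₁ = (P₂/P₁)^(1/4) = (0.163)^(1/4) = 0.635400.
T₂ = 1103 × 0.635400 = 701 K.

T₂ ≈ 701 K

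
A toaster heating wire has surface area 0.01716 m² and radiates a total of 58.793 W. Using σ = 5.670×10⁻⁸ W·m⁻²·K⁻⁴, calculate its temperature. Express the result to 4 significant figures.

Area A = 0.01716 m².
P = σAT⁴ ⇒ T = (P/(σA))^(1/4) = (58.793/(5.670×10⁻⁸×0.01716))^(1/4) = 495.8 K.

T ≈ 495.8 K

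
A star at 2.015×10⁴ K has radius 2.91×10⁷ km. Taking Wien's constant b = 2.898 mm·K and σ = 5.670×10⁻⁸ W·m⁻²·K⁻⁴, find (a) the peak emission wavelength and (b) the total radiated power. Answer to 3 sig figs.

λ_max ≈ 144 nm; P ≈ 9.95×10³¹ W

(a) λ_max = b/T = 2.898×10⁻³/2.015×10⁴ = 1.438×10⁻⁷ m = 144 nm.
Surface area A = 4πR² = 4π(2.91×10¹⁰ m)² = 1.06413×10²² m².
(b) P = σAT⁴ = 5.670×10⁻⁸×1.06413×10²²×(2.015×10⁴)⁴ = 9.95×10³¹ W.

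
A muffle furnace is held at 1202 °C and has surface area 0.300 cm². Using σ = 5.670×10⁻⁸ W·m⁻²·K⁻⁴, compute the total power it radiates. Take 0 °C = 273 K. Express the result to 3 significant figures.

P ≈ 8.05 W

T = 1202 °C + 273 = 1475 K.
Area A = 0.300 cm² = 3.00×10⁻⁵ m².
P = σAT⁴ = 5.670×10⁻⁸ × 3.00×10⁻⁵ × (1475)⁴ = 8.05 W.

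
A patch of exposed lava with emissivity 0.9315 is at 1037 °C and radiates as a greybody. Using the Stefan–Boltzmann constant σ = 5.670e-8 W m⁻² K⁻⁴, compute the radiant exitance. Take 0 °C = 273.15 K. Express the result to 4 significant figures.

I ≈ 1.556×10⁵ W/m²

T = 1037 °C + 273.15 = 1310.15 K.
Stefan–Boltzmann: I = εσT⁴ = 0.9315 × 5.670×10⁻⁸ × (1310.15)⁴ = 1.556×10⁵ W/m².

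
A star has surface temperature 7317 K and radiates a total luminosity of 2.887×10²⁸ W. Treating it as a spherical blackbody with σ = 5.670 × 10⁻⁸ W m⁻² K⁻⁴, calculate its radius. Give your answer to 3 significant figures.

L = 4πR²σT⁴ ⇒ R = √(L/(4πσT⁴)).
σT⁴ = 1.62523×10⁸ W/m², so R = √(2.887×10²⁸/(4π×1.62523×10⁸)) = 3.76×10⁹ m.

R ≈ 3.76×10⁹ m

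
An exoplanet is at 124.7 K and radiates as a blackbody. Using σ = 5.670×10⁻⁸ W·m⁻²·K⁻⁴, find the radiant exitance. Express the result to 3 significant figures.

Stefan–Boltzmann: I = σT⁴ = 5.670×10⁻⁸ × (124.7)⁴ = 13.7 W/m².

I ≈ 13.7 W/m²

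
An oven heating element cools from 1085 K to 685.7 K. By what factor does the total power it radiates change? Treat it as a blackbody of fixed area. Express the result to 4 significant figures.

P₂/P₁ ≈ 0.1595

P ∝ T⁴, so P₂/P₁ = (T₂/T₁)⁴ = (685.7/1085)⁴ = (0.631982)⁴ = 0.1595.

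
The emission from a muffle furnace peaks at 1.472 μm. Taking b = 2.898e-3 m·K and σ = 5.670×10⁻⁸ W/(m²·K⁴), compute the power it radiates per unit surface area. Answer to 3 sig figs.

I ≈ 8.52×10⁵ W/m²

Wien's law: T = b/λ_max = 2.898×10⁻³/1.472×10⁻⁶ = 1968.75 K.
Then I = σT⁴ = 5.670×10⁻⁸×(1968.75)⁴ = 8.52×10⁵ W/m².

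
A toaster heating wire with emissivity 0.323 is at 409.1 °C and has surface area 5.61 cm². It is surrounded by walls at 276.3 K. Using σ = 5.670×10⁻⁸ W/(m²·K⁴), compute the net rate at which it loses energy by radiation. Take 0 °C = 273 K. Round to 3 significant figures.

Net loss ≈ 2.16 W

T = 409.1 °C + 273 = 682.1 K.
Area A = 5.61 cm² = 5.61×10⁻⁴ m².
Net radiated power P_net = εσA(T⁴ − T₀⁴) = 0.323×5.670×10⁻⁸×5.61×10⁻⁴×(682.1⁴ − 276.3⁴).
T⁴ − T₀⁴ = 2.16467×10¹¹ − 5.82805×10⁹ = 2.10639×10¹¹ K⁴, so P_net = 2.16 W.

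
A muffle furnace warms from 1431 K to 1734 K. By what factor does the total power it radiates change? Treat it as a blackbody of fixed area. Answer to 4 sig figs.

P ∝ T⁴, so P₂/P₁ = (T₂/T₁)⁴ = (1734/1431)⁴ = (1.21174)⁴ = 2.156.

P₂/P₁ ≈ 2.156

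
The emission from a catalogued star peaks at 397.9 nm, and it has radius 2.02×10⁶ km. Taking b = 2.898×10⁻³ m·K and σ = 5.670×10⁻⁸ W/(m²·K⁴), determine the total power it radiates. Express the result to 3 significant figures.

P ≈ 8.18×10²⁷ W

Wien's law: T = b/λ_max = 2.898×10⁻³/3.979×10⁻⁷ = 7283.24 K.
Surface area A = 4πR² = 4π(2.02×10⁹ m)² = 5.12758×10¹⁹ m².
Then P = σAT⁴ = 5.670×10⁻⁸×5.12758×10¹⁹×(7283.24)⁴ = 8.18×10²⁷ W.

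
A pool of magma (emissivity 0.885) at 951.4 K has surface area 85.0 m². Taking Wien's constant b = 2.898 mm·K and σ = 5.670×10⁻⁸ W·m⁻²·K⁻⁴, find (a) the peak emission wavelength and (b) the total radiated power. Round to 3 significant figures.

(a) λ_max = b/T = 2.898×10⁻³/951.4 = 3.046×10⁻⁶ m = 3.05 μm.
Area A = 85.0 m².
(b) P = εσAT⁴ = 0.885×5.670×10⁻⁸×85.0×(951.4)⁴ = 3.49×10⁶ W.

λ_max ≈ 3.05 μm; P ≈ 3.49×10⁶ W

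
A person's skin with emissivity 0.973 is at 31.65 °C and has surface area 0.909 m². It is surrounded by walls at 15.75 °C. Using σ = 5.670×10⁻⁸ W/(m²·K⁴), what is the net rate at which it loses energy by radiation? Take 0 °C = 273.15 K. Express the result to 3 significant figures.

T = 31.65 °C + 273.15 = 304.80 K.
Surroundings: T = 15.75 °C + 273.15 = 288.90 K.
Area A = 0.909 m².
Net radiated power P_net = εσA(T⁴ − T₀⁴) = 0.973×5.670×10⁻⁸×0.909×(304.80⁴ − 288.90⁴).
T⁴ − T₀⁴ = 8.63097×10⁹ − 6.96611×10⁹ = 1.66486×10⁹ K⁴, so P_net = 83.5 W.

Net loss ≈ 83.5 W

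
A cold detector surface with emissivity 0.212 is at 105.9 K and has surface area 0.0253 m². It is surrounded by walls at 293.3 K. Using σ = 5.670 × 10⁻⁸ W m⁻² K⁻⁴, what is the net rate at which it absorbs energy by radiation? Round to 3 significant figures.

Area A = 0.0253 m².
Net radiated power P_net = εσA(T⁴ − T₀⁴) = 0.212×5.670×10⁻⁸×0.0253×(105.9⁴ − 293.3⁴).
T⁴ − T₀⁴ = 1.25772×10⁸ − 7.40028×10⁹ = -7.27451×10⁹ K⁴, so P_net = -2.21 W — negative, meaning a net gain of 2.21 W.

Net gain ≈ 2.21 W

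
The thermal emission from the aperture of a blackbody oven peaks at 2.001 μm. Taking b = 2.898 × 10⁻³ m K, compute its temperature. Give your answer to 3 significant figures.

T ≈ 1.45×10³ K

Wien's law gives T = b/λ_max = (2.898×10⁻³ m·K)/(2.001×10⁻⁶ m) = 1.45×10³ K.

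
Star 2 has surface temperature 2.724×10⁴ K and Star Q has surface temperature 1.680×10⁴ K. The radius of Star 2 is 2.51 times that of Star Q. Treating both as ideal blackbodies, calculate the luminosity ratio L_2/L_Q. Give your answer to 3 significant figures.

L_2/L_Q ≈ 43.5

L ∝ R²T⁴, so L_2/L_Q = (R_2/R_Q)²(T_2/T_Q)⁴ = (2.51)² × (2.724×10⁴/1.680×10⁴)⁴ = 6.3001 × 6.91180 = 43.5.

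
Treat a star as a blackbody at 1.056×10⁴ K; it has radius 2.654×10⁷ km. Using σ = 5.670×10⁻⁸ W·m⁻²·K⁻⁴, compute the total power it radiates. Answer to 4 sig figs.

P ≈ 6.241×10³⁰ W

Surface area A = 4πR² = 4π(2.654×10¹⁰ m)² = 8.85139×10²¹ m².
P = σAT⁴ = 5.670×10⁻⁸ × 8.85139×10²¹ × (1.056×10⁴)⁴ = 6.241×10³⁰ W.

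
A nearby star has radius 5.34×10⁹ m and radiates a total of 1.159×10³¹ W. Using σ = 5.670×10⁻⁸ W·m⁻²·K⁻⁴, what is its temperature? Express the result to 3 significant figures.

T ≈ 2.75×10⁴ K

Surface area A = 4πR² = 4π(5.34×10⁹ m)² = 3.58338×10²⁰ m².
P = σAT⁴ ⇒ T = (P/(σA))^(1/4) = (1.159×10³¹/(5.670×10⁻⁸×3.58338×10²⁰))^(1/4) = 2.75×10⁴ K.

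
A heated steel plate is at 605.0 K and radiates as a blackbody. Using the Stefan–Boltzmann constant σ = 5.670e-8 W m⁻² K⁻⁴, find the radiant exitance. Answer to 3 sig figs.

I ≈ 7.60×10³ W/m²

Stefan–Boltzmann: I = σT⁴ = 5.670×10⁻⁸ × (605.0)⁴ = 7.60×10³ W/m².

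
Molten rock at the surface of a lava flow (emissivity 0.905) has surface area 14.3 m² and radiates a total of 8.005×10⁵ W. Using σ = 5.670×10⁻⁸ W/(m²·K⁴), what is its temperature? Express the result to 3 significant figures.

Area A = 14.3 m².
P = εσAT⁴ ⇒ T = (P/(εσA))^(1/4) = (8.005×10⁵/(0.905×5.670×10⁻⁸×14.3))^(1/4) = 1.02×10³ K.

T ≈ 1.02×10³ K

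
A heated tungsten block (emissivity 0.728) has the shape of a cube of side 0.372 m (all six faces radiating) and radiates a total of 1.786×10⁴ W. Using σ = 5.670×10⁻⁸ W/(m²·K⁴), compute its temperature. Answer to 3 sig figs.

T ≈ 850 K

Area A = 6s² = 6×(0.372 m)² = 0.830304 m².
P = εσAT⁴ ⇒ T = (P/(εσA))^(1/4) = (1.786×10⁴/(0.728×5.670×10⁻⁸×0.830304))^(1/4) = 850 K.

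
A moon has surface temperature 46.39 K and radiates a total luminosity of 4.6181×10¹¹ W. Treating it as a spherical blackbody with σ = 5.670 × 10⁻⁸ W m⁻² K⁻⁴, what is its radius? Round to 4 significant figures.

R ≈ 3.741×10⁵ m

L = 4πR²σT⁴ ⇒ R = √(L/(4πσT⁴)).
σT⁴ = 0.262591 W/m², so R = √(4.6181×10¹¹/(4π×0.262591)) = 3.741×10⁵ m.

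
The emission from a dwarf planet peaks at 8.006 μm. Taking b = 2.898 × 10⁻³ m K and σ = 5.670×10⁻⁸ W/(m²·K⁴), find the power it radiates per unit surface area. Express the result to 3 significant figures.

Wien's law: T = b/λ_max = 2.898×10⁻³/8.006×10⁻⁶ = 361.979 K.
Then I = σT⁴ = 5.670×10⁻⁸×(361.979)⁴ = 973 W/m².

I ≈ 973 W/m²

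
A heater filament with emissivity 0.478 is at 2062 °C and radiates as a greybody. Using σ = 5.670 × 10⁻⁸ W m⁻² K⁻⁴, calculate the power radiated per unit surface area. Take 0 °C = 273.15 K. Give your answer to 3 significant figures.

I ≈ 8.06×10⁵ W/m²

T = 2062 °C + 273.15 = 2335.15 K.
Stefan–Boltzmann: I = εσT⁴ = 0.478 × 5.670×10⁻⁸ × (2335.15)⁴ = 8.06×10⁵ W/m².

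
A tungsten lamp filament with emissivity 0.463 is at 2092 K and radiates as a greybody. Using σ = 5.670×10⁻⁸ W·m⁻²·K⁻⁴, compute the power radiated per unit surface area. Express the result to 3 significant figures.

Stefan–Boltzmann: I = εσT⁴ = 0.463 × 5.670×10⁻⁸ × (2092)⁴ = 5.03×10⁵ W/m².

I ≈ 5.03×10⁵ W/m²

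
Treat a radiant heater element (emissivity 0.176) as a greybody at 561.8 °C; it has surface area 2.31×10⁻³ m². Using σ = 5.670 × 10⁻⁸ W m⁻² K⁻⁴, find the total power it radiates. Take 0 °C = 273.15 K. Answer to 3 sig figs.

P ≈ 11.2 W

T = 561.8 °C + 273.15 = 834.95 K.
Area A = 2.31×10⁻³ m².
P = εσAT⁴ = 0.176 × 5.670×10⁻⁸ × 2.31×10⁻³ × (834.95)⁴ = 11.2 W.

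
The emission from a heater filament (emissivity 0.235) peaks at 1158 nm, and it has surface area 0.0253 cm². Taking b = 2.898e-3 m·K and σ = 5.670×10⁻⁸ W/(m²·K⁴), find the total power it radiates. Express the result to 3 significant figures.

Wien's law: T = b/λ_max = 2.898×10⁻³/1.158×10⁻⁶ = 2502.59 K.
Area A = 0.0253 cm² = 2.53×10⁻⁶ m².
Then P = εσAT⁴ = 0.235×5.670×10⁻⁸×2.53×10⁻⁶×(2502.59)⁴ = 1.32 W.

P ≈ 1.32 W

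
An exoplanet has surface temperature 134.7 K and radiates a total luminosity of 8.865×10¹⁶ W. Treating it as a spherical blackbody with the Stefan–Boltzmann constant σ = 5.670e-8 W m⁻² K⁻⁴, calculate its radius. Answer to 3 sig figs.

L = 4πR²σT⁴ ⇒ R = √(L/(4πσT⁴)).
σT⁴ = 18.6661 W/m², so R = √(8.865×10¹⁶/(4π×18.6661)) = 1.94×10⁷ m.

R ≈ 1.94×10⁷ m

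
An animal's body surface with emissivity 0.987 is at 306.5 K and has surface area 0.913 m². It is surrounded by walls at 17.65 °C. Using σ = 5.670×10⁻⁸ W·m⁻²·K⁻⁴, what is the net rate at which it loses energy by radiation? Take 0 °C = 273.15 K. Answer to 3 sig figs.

Surroundings: T = 17.65 °C + 273.15 = 290.80 K.
Area A = 0.913 m².
Net radiated power P_net = εσA(T⁴ − T₀⁴) = 0.987×5.670×10⁻⁸×0.913×(306.5⁴ − 290.80⁴).
T⁴ − T₀⁴ = 8.82515×10⁹ − 7.15118×10⁹ = 1.67397×10⁹ K⁴, so P_net = 85.5 W.

Net loss ≈ 85.5 W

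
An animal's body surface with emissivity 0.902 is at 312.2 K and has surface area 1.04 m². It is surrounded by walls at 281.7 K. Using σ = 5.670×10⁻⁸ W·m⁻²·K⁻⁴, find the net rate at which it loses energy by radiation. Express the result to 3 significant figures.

Area A = 1.04 m².
Net radiated power P_net = εσA(T⁴ − T₀⁴) = 0.902×5.670×10⁻⁸×1.04×(312.2⁴ − 281.7⁴).
T⁴ − T₀⁴ = 9.50017×10⁹ − 6.29720×10⁹ = 3.20297×10⁹ K⁴, so P_net = 170 W.

Net loss ≈ 170 W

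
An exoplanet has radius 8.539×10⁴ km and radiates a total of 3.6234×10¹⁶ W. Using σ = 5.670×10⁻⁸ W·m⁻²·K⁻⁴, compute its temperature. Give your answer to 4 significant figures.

T ≈ 51.39 K

Surface area A = 4πR² = 4π(8.539×10⁷ m)² = 9.16271×10¹⁶ m².
P = σAT⁴ ⇒ T = (P/(σA))^(1/4) = (3.6234×10¹⁶/(5.670×10⁻⁸×9.16271×10¹⁶))^(1/4) = 51.39 K.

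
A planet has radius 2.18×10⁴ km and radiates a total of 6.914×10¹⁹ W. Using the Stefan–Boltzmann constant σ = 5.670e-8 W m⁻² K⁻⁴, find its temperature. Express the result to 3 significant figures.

Surface area A = 4πR² = 4π(2.18×10⁷ m)² = 5.97204×10¹⁵ m².
P = σAT⁴ ⇒ T = (P/(σA))^(1/4) = (6.914×10¹⁹/(5.670×10⁻⁸×5.97204×10¹⁵))^(1/4) = 672 K.

T ≈ 672 K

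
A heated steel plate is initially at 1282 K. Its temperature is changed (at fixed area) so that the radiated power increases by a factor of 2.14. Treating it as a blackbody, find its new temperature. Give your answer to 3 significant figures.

T₂ ≈ 1.55×10³ K

P ∝ T⁴, so T₂/T₁ = (P₂/P₁)^(1/4) = (2.14)^(1/4) = 1.20949.
T₂ = 1282 × 1.20949 = 1.55×10³ K.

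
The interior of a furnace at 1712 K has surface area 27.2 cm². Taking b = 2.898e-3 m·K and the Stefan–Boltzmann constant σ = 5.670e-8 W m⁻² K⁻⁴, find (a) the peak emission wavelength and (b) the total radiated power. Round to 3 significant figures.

λ_max ≈ 1.69 μm; P ≈ 1.32×10³ W

(a) λ_max = b/T = 2.898×10⁻³/1712 = 1.693×10⁻⁶ m = 1.69 μm.
Area A = 27.2 cm² = 2.72×10⁻³ m².
(b) P = σAT⁴ = 5.670×10⁻⁸×2.72×10⁻³×(1712)⁴ = 1.32×10³ W.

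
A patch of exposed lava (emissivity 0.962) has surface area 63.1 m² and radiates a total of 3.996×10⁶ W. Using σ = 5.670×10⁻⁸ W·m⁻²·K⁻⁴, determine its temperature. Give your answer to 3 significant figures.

Area A = 63.1 m².
P = εσAT⁴ ⇒ T = (P/(εσA))^(1/4) = (3.996×10⁶/(0.962×5.670×10⁻⁸×63.1))^(1/4) = 1.04×10³ K.

T ≈ 1.04×10³ K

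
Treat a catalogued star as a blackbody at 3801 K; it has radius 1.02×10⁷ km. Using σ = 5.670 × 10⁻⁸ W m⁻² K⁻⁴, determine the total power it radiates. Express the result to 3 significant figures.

Surface area A = 4πR² = 4π(1.02×10¹⁰ m)² = 1.30741×10²¹ m².
P = σAT⁴ = 5.670×10⁻⁸ × 1.30741×10²¹ × (3801)⁴ = 1.55×10²⁸ W.

P ≈ 1.55×10²⁸ W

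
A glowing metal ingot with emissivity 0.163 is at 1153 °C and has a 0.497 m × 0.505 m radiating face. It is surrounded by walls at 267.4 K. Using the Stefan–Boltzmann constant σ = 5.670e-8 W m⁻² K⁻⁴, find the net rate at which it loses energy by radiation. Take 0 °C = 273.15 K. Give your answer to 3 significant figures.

Net loss ≈ 9.58×10³ W

T = 1153 °C + 273.15 = 1426.15 K.
Area A = 0.497 × 0.505 = 0.250985 m².
Net radiated power P_net = εσA(T⁴ − T₀⁴) = 0.163×5.670×10⁻⁸×0.250985×(1426.15⁴ − 267.4⁴).
T⁴ − T₀⁴ = 4.13676×10¹² − 5.11264×10⁹ = 4.13165×10¹² K⁴, so P_net = 9.58×10³ W.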